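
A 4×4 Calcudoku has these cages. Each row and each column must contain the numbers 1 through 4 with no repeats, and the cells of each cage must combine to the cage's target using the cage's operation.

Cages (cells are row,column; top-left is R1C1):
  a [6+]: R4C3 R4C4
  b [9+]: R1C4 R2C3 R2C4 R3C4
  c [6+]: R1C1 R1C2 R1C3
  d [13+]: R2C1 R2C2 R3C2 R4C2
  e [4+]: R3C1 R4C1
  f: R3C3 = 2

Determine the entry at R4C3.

4

Cage d needs sum 13, leaving R2C1 = 4.
Cage f is a single given cell, leaving R3C3 = 2.
Column 3 already has 2, so R4C3 = 4.
4 is placed in row 4, leaving R4C4 = 2.
Cage d has sum 13, so R2C2 = 2.
The 4 cells of cage b must have sum 9, which forces R2C3 = 1.
The 4 cells of cage b must have sum 9, which forces R2C4 = 3.
The 4 cells of cage d must have sum 13, leaving R3C2 = 4.
Row 3 now contains 4, leaving R3C4 = 1.
Row 4 now contains 2; hence R4C2 = 3.
Cage c needs sum 6, which forces R1C1 = 2.
Column 2 already has 3, which forces R1C2 = 1.
1 is placed in column 3, which forces R1C3 = 3.
Column 4 now contains 1, which forces R1C4 = 4.
1 is placed in row 3; hence R3C1 = 3.
3 is placed in row 4, leaving R4C1 = 1.
Filled in: 2 1 3 4 / 4 2 1 3 / 3 4 2 1 / 1 3 4 2.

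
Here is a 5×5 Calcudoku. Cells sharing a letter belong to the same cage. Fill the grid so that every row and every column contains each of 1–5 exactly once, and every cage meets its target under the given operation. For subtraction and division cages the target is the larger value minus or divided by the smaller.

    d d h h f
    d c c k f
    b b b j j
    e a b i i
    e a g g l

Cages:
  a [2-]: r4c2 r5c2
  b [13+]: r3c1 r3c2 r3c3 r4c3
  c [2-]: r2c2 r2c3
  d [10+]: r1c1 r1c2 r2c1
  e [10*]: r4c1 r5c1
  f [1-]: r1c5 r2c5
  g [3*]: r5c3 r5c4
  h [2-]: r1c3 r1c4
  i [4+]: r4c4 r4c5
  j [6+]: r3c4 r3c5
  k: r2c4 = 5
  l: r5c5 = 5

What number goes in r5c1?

Cage k is given, leaving r2c4 = 5.
Cage l is given, so r5c5 = 5.
Cage e needs two cells with product 10; hence r4c1 = 5.
5 is placed in row 5, leaving r5c1 = 2.
Row 4 needs a 4, and only r4c3 is open for it.
In row 4, 2 can only go at r4c2, so r4c2 = 2.
The two cells of cage a must have difference 2, so r5c2 = 4.
In row 2, 2 can only go at r2c5, so r2c5 = 2.
Cage j needs two cells with sum 6; hence r3c4 = 2.
Column 5 now contains 2, leaving r3c5 = 4.
In row 1, 2 can only go at r1c3, so r1c3 = 2.
The two cells of cage h must have difference 2, which forces r1c4 = 4.
Row 1 already has 4, leaving r1c1 = 1.
Cage d needs sum 10, so r1c2 = 5.
Row 1 already has 1; hence r1c5 = 3.
Cage d needs sum 10, so r2c1 = 4.
1 is placed in column 1, which forces r3c1 = 3.
Row 3 now contains 3; hence r3c2 = 1.
Row 3 already has 1, leaving r3c3 = 5.
Column 5 now contains 3, so r4c5 = 1.
1 is placed in column 2, so r2c2 = 3.
The two cells of cage c must have difference 2; hence r2c3 = 1.
1 is placed in row 4, which forces r4c4 = 3.
Column 3 already has 1, which forces r5c3 = 3.
Column 4 now contains 3, which forces r5c4 = 1.
Filled in: 1 5 2 4 3 / 4 3 1 5 2 / 3 1 5 2 4 / 5 2 4 3 1 / 2 4 3 1 5.

2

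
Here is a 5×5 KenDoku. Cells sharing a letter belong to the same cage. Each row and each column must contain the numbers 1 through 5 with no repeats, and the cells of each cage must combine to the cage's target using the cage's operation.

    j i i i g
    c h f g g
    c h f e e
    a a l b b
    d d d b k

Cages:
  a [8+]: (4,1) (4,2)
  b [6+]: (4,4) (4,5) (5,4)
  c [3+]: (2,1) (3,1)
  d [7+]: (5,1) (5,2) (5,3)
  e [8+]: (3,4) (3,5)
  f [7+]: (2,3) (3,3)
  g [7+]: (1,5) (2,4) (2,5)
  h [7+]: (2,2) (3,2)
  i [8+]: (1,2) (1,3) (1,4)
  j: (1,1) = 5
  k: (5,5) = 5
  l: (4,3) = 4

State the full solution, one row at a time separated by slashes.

5 1 3 4 2 / 2 3 5 1 4 / 1 4 2 5 3 / 3 5 4 2 1 / 4 2 1 3 5

J is a freebie, leaving (1,1) = 5.
5 is placed in column 1, which forces (4,1) = 3.
Row 4 now contains 3, leaving (4,2) = 5.
Cage l is a single given cell, leaving (4,3) = 4.
K is a freebie, leaving (5,5) = 5.
Cage e's pair has sum 8, leaving (3,4) = 5.
Column 5 already has 5; hence (3,5) = 3.
Cage b needs sum 6, leaving (5,4) = 3.
Cage h needs two cells with sum 7, leaving (2,2) = 3.
The two cells of cage f must have sum 7, which forces (2,3) = 5.
3 is placed in row 3; hence (3,2) = 4.
Row 3 already has 5, which forces (3,3) = 2.
Column 3 already has 2; hence (5,3) = 1.
Column 2 now contains 4, leaving (1,2) = 1.
Column 3 already has 1, leaving (1,3) = 3.
The 3 cells of cage i must have sum 8, which forces (1,4) = 4.
4 is placed in row 1; hence (1,5) = 2.
Cage c needs two cells with sum 3, which forces (2,1) = 2.
2 is placed in row 2, leaving (2,4) = 1.
Row 2 now contains 1; hence (2,5) = 4.
Row 3 already has 2, so (3,1) = 1.
1 is placed in column 4; hence (4,4) = 2.
Column 5 now contains 2, leaving (4,5) = 1.
Cage d has sum 7; hence (5,1) = 4.
Row 5 now contains 1, leaving (5,2) = 2.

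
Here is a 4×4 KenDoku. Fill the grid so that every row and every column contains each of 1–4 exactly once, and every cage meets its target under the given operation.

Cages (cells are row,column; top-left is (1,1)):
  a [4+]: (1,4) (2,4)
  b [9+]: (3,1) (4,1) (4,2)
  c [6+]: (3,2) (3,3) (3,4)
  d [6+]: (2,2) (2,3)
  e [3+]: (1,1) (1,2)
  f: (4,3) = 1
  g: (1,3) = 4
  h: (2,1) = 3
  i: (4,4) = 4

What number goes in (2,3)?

2

Cage g is given, so (1,3) = 4.
Cage h is given, leaving (2,1) = 3.
Column 3 now contains 4; hence (2,3) = 2.
Row 2 now contains 3, which forces (2,4) = 1.
Cage f is a single given cell; hence (4,3) = 1.
Cage i is a single given cell, so (4,4) = 4.
1 is placed in column 4, which forces (1,4) = 3.
Row 2 already has 2, leaving (2,2) = 4.
Cage b needs sum 9; hence (3,1) = 4.
The 3 cells of cage c must have sum 6, which forces (3,2) = 1.
1 is placed in column 3, leaving (3,3) = 3.
Cage c needs sum 6, leaving (3,4) = 2.
Row 4 already has 4, leaving (4,1) = 2.
The 3 cells of cage b must have sum 9, which forces (4,2) = 3.
Column 1 already has 2, leaving (1,1) = 1.
Column 2 now contains 1, so (1,2) = 2.
Filled in: 1 2 4 3 / 3 4 2 1 / 4 1 3 2 / 2 3 1 4.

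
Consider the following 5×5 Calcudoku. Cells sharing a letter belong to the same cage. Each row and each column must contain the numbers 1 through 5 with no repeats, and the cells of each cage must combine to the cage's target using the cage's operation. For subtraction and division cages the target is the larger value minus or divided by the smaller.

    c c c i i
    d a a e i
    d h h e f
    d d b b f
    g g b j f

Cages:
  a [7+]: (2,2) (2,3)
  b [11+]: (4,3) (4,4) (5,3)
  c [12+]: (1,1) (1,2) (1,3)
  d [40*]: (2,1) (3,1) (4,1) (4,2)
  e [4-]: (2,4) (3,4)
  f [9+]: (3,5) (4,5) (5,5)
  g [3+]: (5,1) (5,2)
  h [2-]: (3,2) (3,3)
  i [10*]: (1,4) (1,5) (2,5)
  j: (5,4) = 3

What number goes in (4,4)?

4

Cage j is a single given cell; hence (5,4) = 3.
In column 1, 3 can only go at (1,1), so (1,1) = 3.
Column 4 needs a 4, and only (4,4) is open for it.
Column 3 needs a 1, and only (3,3) is open for it.
Cage e's pair has difference 4, leaving (2,4) = 1.
Cage h needs two cells with difference 2, so (3,2) = 3.
1 is placed in row 3, leaving (3,4) = 5.
Column 4 already has 5, leaving (1,4) = 2.
The 3 cells of cage i must have product 10, which forces (1,5) = 1.
Cage i has product 10, so (2,5) = 5.
Cage f has sum 9, leaving (4,5) = 3.
Cage a needs two cells with sum 7, which forces (2,2) = 4.
The two cells of cage a must have sum 7, so (2,3) = 3.
Column 2 already has 4, which forces (1,2) = 5.
Cage c has sum 12, which forces (1,3) = 4.
Row 2 now contains 4; hence (2,1) = 2.
Cage d needs product 40; hence (3,1) = 4.
4 is placed in row 3; hence (3,5) = 2.
Column 2 now contains 5, so (4,2) = 1.
Column 1 already has 2, which forces (5,1) = 1.
Column 2 already has 1, leaving (5,2) = 2.
2 is placed in row 5; hence (5,3) = 5.
Column 5 already has 2, which forces (5,5) = 4.
1 is placed in row 4, leaving (4,1) = 5.
5 is placed in column 3, so (4,3) = 2.
Filled in: 3 5 4 2 1 / 2 4 3 1 5 / 4 3 1 5 2 / 5 1 2 4 3 / 1 2 5 3 4.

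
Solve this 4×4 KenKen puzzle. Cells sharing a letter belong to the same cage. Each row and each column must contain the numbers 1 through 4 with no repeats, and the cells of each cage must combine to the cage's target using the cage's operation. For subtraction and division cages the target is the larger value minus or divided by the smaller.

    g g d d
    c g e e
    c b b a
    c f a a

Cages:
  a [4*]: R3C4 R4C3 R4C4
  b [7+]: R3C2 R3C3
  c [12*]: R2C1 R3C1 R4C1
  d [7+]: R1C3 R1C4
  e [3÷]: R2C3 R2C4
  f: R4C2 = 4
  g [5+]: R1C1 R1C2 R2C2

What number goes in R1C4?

Cage f is a single given cell, leaving R4C2 = 4.
Row 4 already has 4, which forces R4C4 = 1.
Cage e needs two cells with quotient 3; hence R2C3 = 1.
Column 4 already has 1, leaving R2C4 = 3.
4 is placed in column 2, so R3C2 = 3.
Cage b's pair has sum 7, leaving R3C3 = 4.
Column 4 already has 1; hence R3C4 = 2.
1 is placed in row 4, so R4C1 = 3.
1 is placed in row 4, so R4C3 = 2.
The 3 cells of cage g must have sum 5; hence R1C1 = 2.
3 is placed in column 2, so R1C2 = 1.
4 is placed in column 3; hence R1C3 = 3.
Column 4 already has 3, leaving R1C4 = 4.
Row 2 now contains 1, so R2C1 = 4.
Row 2 now contains 1, leaving R2C2 = 2.
Row 3 already has 4; hence R3C1 = 1.
The full grid is 2 1 3 4 / 4 2 1 3 / 1 3 4 2 / 3 4 2 1.

4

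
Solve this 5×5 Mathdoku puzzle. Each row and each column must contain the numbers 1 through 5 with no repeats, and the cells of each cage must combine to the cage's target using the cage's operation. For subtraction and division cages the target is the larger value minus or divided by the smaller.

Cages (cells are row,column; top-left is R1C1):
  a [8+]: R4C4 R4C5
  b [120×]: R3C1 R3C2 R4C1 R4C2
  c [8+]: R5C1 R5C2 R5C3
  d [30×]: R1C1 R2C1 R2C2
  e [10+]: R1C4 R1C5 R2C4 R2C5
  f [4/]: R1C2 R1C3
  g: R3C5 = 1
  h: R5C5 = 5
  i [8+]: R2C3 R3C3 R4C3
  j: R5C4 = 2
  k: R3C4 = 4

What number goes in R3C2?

K is a freebie, which forces R3C4 = 4.
G is a freebie; hence R3C5 = 1.
Cage j is given, which forces R5C4 = 2.
Cage h is given, so R5C5 = 5.
The two cells of cage a must have sum 8, leaving R4C4 = 5.
Column 5 now contains 5, so R4C5 = 3.
Row 1 needs a 5, and only R1C1 is open for it.
Column 1 now contains 5, leaving R3C1 = 3.
Cage b needs product 120, so R3C2 = 5.
Row 3 already has 5, so R3C3 = 2.
Column 1 already has 3, which forces R2C1 = 2.
Cage d has product 30; hence R2C2 = 3.
Cage i has sum 8, leaving R2C3 = 5.
Row 2 already has 3, leaving R2C4 = 1.
2 is placed in row 2, which forces R2C5 = 4.
2 is placed in column 1, which forces R4C1 = 4.
Row 4 now contains 4; hence R4C2 = 2.
Cage i has sum 8; hence R4C3 = 1.
Column 1 already has 4; hence R5C1 = 1.
Row 5 already has 1; hence R5C2 = 4.
Row 5 now contains 4, which forces R5C3 = 3.
Column 2 now contains 4, leaving R1C2 = 1.
1 is placed in column 3, leaving R1C3 = 4.
Column 4 now contains 1, leaving R1C4 = 3.
4 is placed in column 5; hence R1C5 = 2.
Filled in: 5 1 4 3 2 / 2 3 5 1 4 / 3 5 2 4 1 / 4 2 1 5 3 / 1 4 3 2 5.

5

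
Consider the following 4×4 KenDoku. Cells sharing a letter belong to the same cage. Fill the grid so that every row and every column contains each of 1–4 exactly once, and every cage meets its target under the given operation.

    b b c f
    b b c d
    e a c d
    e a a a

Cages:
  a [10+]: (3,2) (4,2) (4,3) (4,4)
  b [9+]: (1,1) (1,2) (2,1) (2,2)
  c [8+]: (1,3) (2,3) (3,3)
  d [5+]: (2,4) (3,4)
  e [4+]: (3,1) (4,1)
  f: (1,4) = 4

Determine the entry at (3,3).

4

Cage f is given, which forces (1,4) = 4.
In column 1, 4 can only go at (2,1), so (2,1) = 4.
Cage c has sum 8, so (3,3) = 4.
Cage a needs sum 10, which forces (4,2) = 4.
In row 1, 2 can only go at (1,1), so (1,1) = 2.
The 4 cells of cage b must have sum 9, leaving (1,2) = 1.
Row 1 now contains 1, so (1,3) = 3.
Cage b has sum 9, leaving (2,2) = 2.
Column 3 already has 3, which forces (2,3) = 1.
Row 2 already has 2; hence (2,4) = 3.
Column 2 already has 2, leaving (3,2) = 3.
Column 4 already has 3, so (3,4) = 2.
1 is placed in column 3; hence (4,3) = 2.
Column 4 already has 2, which forces (4,4) = 1.
Row 3 now contains 3; hence (3,1) = 1.
1 is placed in row 4; hence (4,1) = 3.
The full grid is 2 1 3 4 / 4 2 1 3 / 1 3 4 2 / 3 4 2 1.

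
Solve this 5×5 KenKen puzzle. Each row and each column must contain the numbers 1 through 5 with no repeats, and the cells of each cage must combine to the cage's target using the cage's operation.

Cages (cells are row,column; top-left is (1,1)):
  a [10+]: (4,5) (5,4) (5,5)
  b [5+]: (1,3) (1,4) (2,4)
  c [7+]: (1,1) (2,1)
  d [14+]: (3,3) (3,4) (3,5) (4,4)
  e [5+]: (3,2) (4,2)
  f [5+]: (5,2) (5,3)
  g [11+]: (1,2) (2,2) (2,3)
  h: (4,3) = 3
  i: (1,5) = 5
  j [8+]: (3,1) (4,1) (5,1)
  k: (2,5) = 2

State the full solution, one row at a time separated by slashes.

4 2 1 3 5 / 3 5 4 1 2 / 2 1 5 4 3 / 5 4 3 2 1 / 1 3 2 5 4

Cage i is a single given cell; hence (1,5) = 5.
K is a freebie, which forces (2,5) = 2.
Cage h is given, so (4,3) = 3.
The 3 cells of cage b must have sum 5, which forces (1,3) = 1.
Cage b has sum 5; hence (1,4) = 3.
Row 2 already has 2, which forces (2,4) = 1.
Cage a has sum 10; hence (5,4) = 5.
The 4 cells of cage d must have sum 14; hence (3,3) = 5.
Cage d has sum 14, so (3,5) = 3.
5 is placed in column 3; hence (2,3) = 4.
Column 3 already has 4, which forces (5,3) = 2.
Cage f needs two cells with sum 5; hence (5,2) = 3.
Cage g needs sum 11, leaving (1,2) = 2.
Column 2 now contains 3, leaving (2,2) = 5.
Cage j has sum 8, leaving (3,1) = 2.
Row 3 now contains 2; hence (3,4) = 4.
Cage j needs sum 8; hence (4,1) = 5.
Column 4 already has 4, which forces (4,4) = 2.
Row 5 now contains 3, which forces (5,1) = 1.
Row 5 already has 1, which forces (5,5) = 4.
Row 1 already has 2, which forces (1,1) = 4.
Row 2 now contains 5, so (2,1) = 3.
Row 3 already has 4; hence (3,2) = 1.
The two cells of cage e must have sum 5; hence (4,2) = 4.
4 is placed in column 5, so (4,5) = 1.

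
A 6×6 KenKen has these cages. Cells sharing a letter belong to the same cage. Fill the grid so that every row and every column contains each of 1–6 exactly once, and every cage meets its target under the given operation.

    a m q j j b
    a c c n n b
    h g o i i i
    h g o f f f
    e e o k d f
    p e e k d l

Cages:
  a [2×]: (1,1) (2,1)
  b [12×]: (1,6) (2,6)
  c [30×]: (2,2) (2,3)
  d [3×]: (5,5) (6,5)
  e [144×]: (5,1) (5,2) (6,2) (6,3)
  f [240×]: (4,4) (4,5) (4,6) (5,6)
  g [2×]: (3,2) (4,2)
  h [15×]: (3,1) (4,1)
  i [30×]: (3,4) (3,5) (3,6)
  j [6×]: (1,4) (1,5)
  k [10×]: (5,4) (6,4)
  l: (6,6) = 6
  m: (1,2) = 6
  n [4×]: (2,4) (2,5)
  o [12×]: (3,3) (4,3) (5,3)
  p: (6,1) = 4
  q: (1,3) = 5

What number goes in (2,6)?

3

M is a freebie, leaving (1,2) = 6.
Cage q is a single given cell; hence (1,3) = 5.
6 is placed in column 2, leaving (2,2) = 5.
Column 3 already has 5, so (2,3) = 6.
Cage p is given, leaving (6,1) = 4.
L is a freebie, which forces (6,6) = 6.
Cage e has product 144, so (5,1) = 6.
Cage e has product 144, leaving (5,2) = 4.
Row 1 needs a 1, and only (1,1) is open for it.
1 is placed in column 1, so (2,1) = 2.
The only place for 4 in row 1 is (1,6).
4 is placed in column 6; hence (2,6) = 3.
Row 3 needs a 4, and only (3,3) is open for it.
Row 6 needs a 1, and only (6,5) is open for it.
The two cells of cage n must have product 4, leaving (2,4) = 1.
Column 5 already has 1; hence (2,5) = 4.
Column 5 now contains 4, which forces (4,5) = 6.
Column 5 already has 1, which forces (5,5) = 3.
Cage j needs two cells with product 6, so (1,4) = 3.
Column 5 already has 3, which forces (1,5) = 2.
3 is placed in column 4, leaving (3,4) = 6.
2 is placed in column 5, leaving (3,5) = 5.
Cage o has product 12, which forces (4,3) = 3.
Row 4 now contains 6, leaving (4,4) = 4.
Row 5 already has 3, which forces (5,3) = 1.
Column 3 now contains 3, which forces (6,3) = 2.
2 is placed in row 6, leaving (6,4) = 5.
Row 3 already has 5, so (3,1) = 3.
Cage i needs product 30, leaving (3,6) = 1.
Row 4 now contains 3; hence (4,1) = 5.
Row 4 now contains 5, so (4,6) = 2.
Column 4 now contains 5; hence (5,4) = 2.
Column 6 already has 2, which forces (5,6) = 5.
2 is placed in row 6, leaving (6,2) = 3.
Row 3 now contains 1, so (3,2) = 2.
2 is placed in row 4, leaving (4,2) = 1.
Completed grid: 1 6 5 3 2 4 / 2 5 6 1 4 3 / 3 2 4 6 5 1 / 5 1 3 4 6 2 / 6 4 1 2 3 5 / 4 3 2 5 1 6.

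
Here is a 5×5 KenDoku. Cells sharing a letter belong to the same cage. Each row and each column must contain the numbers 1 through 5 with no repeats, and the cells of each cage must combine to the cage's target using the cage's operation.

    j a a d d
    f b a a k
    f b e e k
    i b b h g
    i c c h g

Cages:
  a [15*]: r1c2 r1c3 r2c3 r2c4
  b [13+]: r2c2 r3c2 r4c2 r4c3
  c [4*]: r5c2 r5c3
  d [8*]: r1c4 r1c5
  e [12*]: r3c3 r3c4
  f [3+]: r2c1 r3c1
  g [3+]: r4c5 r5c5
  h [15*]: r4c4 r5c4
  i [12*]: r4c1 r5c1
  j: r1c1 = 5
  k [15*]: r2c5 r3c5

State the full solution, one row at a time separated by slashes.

5 3 1 2 4 / 2 4 5 1 3 / 1 2 3 4 5 / 4 5 2 3 1 / 3 1 4 5 2

Cage j is a single given cell, leaving r1c1 = 5.
The only place for 4 in row 2 is r2c2.
Column 2 now contains 4, which forces r5c2 = 1.
Cage c's pair has product 4; hence r5c3 = 4.
Row 5 already has 1, so r5c5 = 2.
1 is placed in column 2, leaving r1c2 = 3.
Cage a needs product 15, so r1c3 = 1.
Cage d's pair has product 8; hence r1c4 = 2.
Column 5 now contains 2, which forces r1c5 = 4.
The 4 cells of cage a must have product 15, leaving r2c3 = 5.
Cage a needs product 15, which forces r2c4 = 1.
Row 2 already has 5; hence r2c5 = 3.
4 is placed in column 3; hence r3c3 = 3.
Cage e needs two cells with product 12, which forces r3c4 = 4.
3 is placed in column 5, so r3c5 = 5.
The two cells of cage i must have product 12, which forces r4c1 = 4.
3 is placed in column 2, which forces r4c2 = 5.
1 is placed in column 3, so r4c3 = 2.
5 is placed in row 4, so r4c4 = 3.
Column 5 now contains 2; hence r4c5 = 1.
4 is placed in row 5, which forces r5c1 = 3.
Column 4 already has 3, leaving r5c4 = 5.
Row 2 now contains 1, which forces r2c1 = 2.
Cage f needs two cells with sum 3, leaving r3c1 = 1.
5 is placed in row 3; hence r3c2 = 2.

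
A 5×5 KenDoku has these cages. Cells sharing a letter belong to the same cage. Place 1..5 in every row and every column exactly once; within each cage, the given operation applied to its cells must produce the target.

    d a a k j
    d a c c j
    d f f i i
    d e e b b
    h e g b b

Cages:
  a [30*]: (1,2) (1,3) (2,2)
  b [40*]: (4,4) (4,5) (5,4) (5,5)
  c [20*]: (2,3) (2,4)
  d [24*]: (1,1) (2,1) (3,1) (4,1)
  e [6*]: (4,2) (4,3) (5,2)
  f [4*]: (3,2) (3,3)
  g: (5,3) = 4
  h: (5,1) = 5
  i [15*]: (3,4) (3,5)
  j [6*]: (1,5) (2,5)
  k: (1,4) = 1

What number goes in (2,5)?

Cage k is a single given cell, which forces (1,4) = 1.
Cage h is given, leaving (5,1) = 5.
G is a freebie, so (5,3) = 4.
Row 5 already has 4, leaving (5,4) = 2.
Row 5 already has 2, leaving (5,5) = 1.
Column 3 already has 4; hence (2,3) = 5.
Cage c needs two cells with product 20, so (2,4) = 4.
The two cells of cage f must have product 4, leaving (3,2) = 4.
Column 3 already has 4, which forces (3,3) = 1.
Column 3 already has 1, leaving (4,3) = 2.
Column 4 now contains 4, which forces (4,4) = 5.
5 is placed in row 4, so (4,5) = 4.
Row 5 now contains 1, leaving (5,2) = 3.
Cage d has product 24, leaving (1,1) = 4.
Cage a has product 30, which forces (1,2) = 5.
Column 3 already has 2, leaving (1,3) = 3.
Row 1 now contains 3; hence (1,5) = 2.
Column 2 already has 3, which forces (2,2) = 2.
2 is placed in column 5, which forces (2,5) = 3.
Column 4 already has 5; hence (3,4) = 3.
Cage i's pair has product 15; hence (3,5) = 5.
Row 4 now contains 2; hence (4,2) = 1.
Row 2 now contains 3, so (2,1) = 1.
3 is placed in row 3; hence (3,1) = 2.
1 is placed in row 4, which forces (4,1) = 3.
The full grid is 4 5 3 1 2 / 1 2 5 4 3 / 2 4 1 3 5 / 3 1 2 5 4 / 5 3 4 2 1.

3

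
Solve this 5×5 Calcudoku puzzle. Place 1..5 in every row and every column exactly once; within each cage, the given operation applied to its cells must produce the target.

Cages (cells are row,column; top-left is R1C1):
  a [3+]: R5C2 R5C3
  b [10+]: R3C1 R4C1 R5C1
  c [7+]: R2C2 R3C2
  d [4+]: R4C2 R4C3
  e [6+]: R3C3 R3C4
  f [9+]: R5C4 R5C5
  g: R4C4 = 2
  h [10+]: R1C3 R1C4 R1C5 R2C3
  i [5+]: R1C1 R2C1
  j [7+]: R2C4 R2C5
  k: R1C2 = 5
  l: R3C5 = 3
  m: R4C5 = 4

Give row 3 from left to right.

2 4 5 1 3

Cage k is given, leaving R1C2 = 5.
L is a freebie, leaving R3C5 = 3.
Cage g is given, which forces R4C4 = 2.
Cage m is a single given cell, leaving R4C5 = 4.
Column 5 already has 4; hence R5C5 = 5.
Cage c's pair has sum 7; hence R2C2 = 3.
The two cells of cage j must have sum 7; hence R2C4 = 5.
Column 5 already has 5, so R2C5 = 2.
Cage c needs two cells with sum 7, so R3C2 = 4.
Row 3 now contains 4, so R3C4 = 1.
3 is placed in column 2; hence R4C2 = 1.
Row 4 now contains 1, leaving R4C3 = 3.
1 is placed in column 2, which forces R5C2 = 2.
Row 5 already has 2; hence R5C3 = 1.
Row 5 already has 5, so R5C4 = 4.
Cage h has sum 10, leaving R1C3 = 2.
Column 4 now contains 4, leaving R1C4 = 3.
Column 5 now contains 2, so R1C5 = 1.
Column 3 now contains 1, which forces R2C3 = 4.
Cage b needs sum 10; hence R3C1 = 2.
Cage e needs two cells with sum 6, so R3C3 = 5.
Row 4 now contains 3, which forces R4C1 = 5.
Row 5 now contains 4, leaving R5C1 = 3.
1 is placed in row 1, leaving R1C1 = 4.
4 is placed in row 2, leaving R2C1 = 1.
Completed grid: 4 5 2 3 1 / 1 3 4 5 2 / 2 4 5 1 3 / 5 1 3 2 4 / 3 2 1 4 5.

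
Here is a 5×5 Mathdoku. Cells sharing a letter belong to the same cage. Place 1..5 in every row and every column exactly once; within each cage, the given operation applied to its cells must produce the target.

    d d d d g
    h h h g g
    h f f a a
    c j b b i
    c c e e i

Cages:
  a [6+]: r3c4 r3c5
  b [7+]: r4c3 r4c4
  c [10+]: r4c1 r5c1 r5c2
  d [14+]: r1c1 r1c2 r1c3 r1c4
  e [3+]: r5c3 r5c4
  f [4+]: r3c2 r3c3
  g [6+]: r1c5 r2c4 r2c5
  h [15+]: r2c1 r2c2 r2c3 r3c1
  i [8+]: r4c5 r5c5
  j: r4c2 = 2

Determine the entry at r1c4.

J is a freebie, which forces r4c2 = 2.
Row 1 needs a 1, and only r1c5 is open for it.
The only place for 1 in row 4 is r4c1.
In row 4, 5 can only go at r4c5, so r4c5 = 5.
Column 5 now contains 5, leaving r5c5 = 3.
The only place for 5 in row 3 is r3c1.
Column 1 now contains 5, which forces r5c1 = 4.
Cage c needs sum 10; hence r5c2 = 5.
Cage h has sum 15, leaving r2c1 = 2.
Cage h has sum 15, leaving r2c2 = 3.
Cage h has sum 15, leaving r2c3 = 5.
3 is placed in row 2, which forces r2c4 = 1.
Row 2 already has 2, leaving r2c5 = 4.
3 is placed in column 2; hence r3c2 = 1.
Row 3 already has 1, which forces r3c3 = 3.
4 is placed in column 5, leaving r3c5 = 2.
Column 3 already has 3, so r4c3 = 4.
4 is placed in row 4, so r4c4 = 3.
1 is placed in column 4, which forces r5c4 = 2.
Column 1 already has 2; hence r1c1 = 3.
3 is placed in column 2, which forces r1c2 = 4.
Column 3 already has 4; hence r1c3 = 2.
Cage d has sum 14, leaving r1c4 = 5.
2 is placed in row 3, so r3c4 = 4.
Row 5 already has 2, leaving r5c3 = 1.
Filled in: 3 4 2 5 1 / 2 3 5 1 4 / 5 1 3 4 2 / 1 2 4 3 5 / 4 5 1 2 3.

5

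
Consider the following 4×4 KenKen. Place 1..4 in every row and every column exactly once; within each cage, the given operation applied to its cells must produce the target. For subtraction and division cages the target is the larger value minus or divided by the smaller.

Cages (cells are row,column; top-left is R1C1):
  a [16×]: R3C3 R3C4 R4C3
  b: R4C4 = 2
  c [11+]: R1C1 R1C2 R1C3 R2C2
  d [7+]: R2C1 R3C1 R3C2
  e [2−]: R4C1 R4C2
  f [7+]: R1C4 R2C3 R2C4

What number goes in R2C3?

3

Cage b is a single given cell, which forces R4C4 = 2.
Cage a has product 16, so R3C3 = 1.
2 is placed in column 4, leaving R3C4 = 4.
2 is placed in row 4, which forces R4C3 = 4.
The 3 cells of cage f must have sum 7, leaving R1C4 = 3.
The 3 cells of cage d must have sum 7, leaving R2C1 = 2.
Cage f has sum 7, which forces R2C3 = 3.
Column 4 already has 4, which forces R2C4 = 1.
Cage d has sum 7, which forces R3C1 = 3.
The 3 cells of cage d must have sum 7; hence R3C2 = 2.
3 is placed in column 1, leaving R4C1 = 1.
Row 4 now contains 1, leaving R4C2 = 3.
1 is placed in column 1, which forces R1C1 = 4.
Cage c needs sum 11, leaving R1C2 = 1.
3 is placed in row 1, so R1C3 = 2.
Row 2 already has 3, leaving R2C2 = 4.
The full grid is 4 1 2 3 / 2 4 3 1 / 3 2 1 4 / 1 3 4 2.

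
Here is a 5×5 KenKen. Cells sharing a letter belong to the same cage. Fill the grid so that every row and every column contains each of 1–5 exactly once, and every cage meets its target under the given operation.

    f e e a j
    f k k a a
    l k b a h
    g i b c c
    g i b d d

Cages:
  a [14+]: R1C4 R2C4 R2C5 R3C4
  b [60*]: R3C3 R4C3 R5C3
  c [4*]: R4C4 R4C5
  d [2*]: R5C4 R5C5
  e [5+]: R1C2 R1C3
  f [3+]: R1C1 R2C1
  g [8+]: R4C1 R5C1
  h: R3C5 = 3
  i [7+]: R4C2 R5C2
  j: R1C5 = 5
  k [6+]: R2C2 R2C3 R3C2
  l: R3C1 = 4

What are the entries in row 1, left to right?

2 4 1 3 5

Cage j is a single given cell, leaving R1C5 = 5.
Cage l is a single given cell; hence R3C1 = 4.
H is a freebie, so R3C5 = 3.
3 is placed in row 3, which forces R3C3 = 5.
Cage a needs sum 14, leaving R2C4 = 5.
Cage a needs sum 14; hence R2C5 = 4.
Column 5 already has 4; hence R4C5 = 1.
1 is placed in column 5; hence R5C5 = 2.
Row 4 already has 1, leaving R4C4 = 4.
Row 5 already has 2, which forces R5C4 = 1.
Column 4 now contains 4, which forces R1C4 = 3.
Column 4 already has 1; hence R3C4 = 2.
4 is placed in row 4, which forces R4C3 = 3.
Cage b has product 60, which forces R5C3 = 4.
Cage e's pair has sum 5, leaving R1C2 = 4.
Cage e needs two cells with sum 5, which forces R1C3 = 1.
The 3 cells of cage k must have sum 6, which forces R2C2 = 3.
Cage k needs sum 6, so R2C3 = 2.
2 is placed in row 3; hence R3C2 = 1.
3 is placed in row 4, leaving R4C1 = 5.
3 is placed in row 4, so R4C2 = 2.
The two cells of cage g must have sum 8; hence R5C1 = 3.
Row 5 now contains 4, which forces R5C2 = 5.
1 is placed in row 1, leaving R1C1 = 2.
Row 2 now contains 2, which forces R2C1 = 1.
Completed grid: 2 4 1 3 5 / 1 3 2 5 4 / 4 1 5 2 3 / 5 2 3 4 1 / 3 5 4 1 2.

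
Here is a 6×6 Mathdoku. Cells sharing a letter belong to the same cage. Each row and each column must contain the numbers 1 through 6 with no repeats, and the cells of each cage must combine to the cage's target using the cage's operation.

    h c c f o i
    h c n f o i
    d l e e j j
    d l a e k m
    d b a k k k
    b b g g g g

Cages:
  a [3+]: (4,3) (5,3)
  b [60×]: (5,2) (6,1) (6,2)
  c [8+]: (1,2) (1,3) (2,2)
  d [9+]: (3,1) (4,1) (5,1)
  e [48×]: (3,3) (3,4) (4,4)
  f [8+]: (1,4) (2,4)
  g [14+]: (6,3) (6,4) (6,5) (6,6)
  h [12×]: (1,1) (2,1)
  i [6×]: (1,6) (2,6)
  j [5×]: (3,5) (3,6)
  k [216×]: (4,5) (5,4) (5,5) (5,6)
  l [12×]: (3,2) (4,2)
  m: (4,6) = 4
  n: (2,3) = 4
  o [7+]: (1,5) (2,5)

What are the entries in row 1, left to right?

6 4 3 5 2 1

N is a freebie, so (2,3) = 4.
Cage m is given, leaving (4,6) = 4.
Cage e has product 48, leaving (3,4) = 4.
In row 3, 3 can only go at (3,1), so (3,1) = 3.
In row 4, 3 can only go at (4,5), so (4,5) = 3.
Cage k needs product 216, which forces (5,5) = 4.
In row 1, 4 can only go at (1,2), so (1,2) = 4.
The only place for 5 in row 4 is (4,1).
Column 1 already has 5, which forces (5,1) = 1.
Row 5 now contains 1; hence (5,3) = 2.
Column 3 now contains 2, leaving (3,3) = 6.
Column 3 now contains 2, leaving (4,3) = 1.
Cage e has product 48, so (4,4) = 2.
1 is placed in column 3; hence (6,3) = 5.
1 is placed in column 3; hence (1,3) = 3.
Row 1 already has 3; hence (1,4) = 5.
Cage c needs sum 8, so (2,2) = 1.
Column 4 now contains 5, so (2,4) = 3.
Row 3 already has 6, which forces (3,2) = 2.
2 is placed in row 4; hence (4,2) = 6.
The 3 cells of cage b must have product 60, so (5,2) = 5.
Column 4 now contains 3; hence (5,4) = 6.
Row 5 now contains 6, so (5,6) = 3.
Column 2 now contains 6, leaving (6,2) = 3.
6 is placed in column 4, so (6,4) = 1.
Cage i needs two cells with product 6; hence (1,6) = 1.
Cage i needs two cells with product 6, so (2,6) = 6.
Column 6 now contains 1; hence (3,6) = 5.
The 3 cells of cage b must have product 60, leaving (6,1) = 4.
Column 6 now contains 6, which forces (6,6) = 2.
The two cells of cage h must have product 12, leaving (1,1) = 6.
1 is placed in row 1, so (1,5) = 2.
6 is placed in row 2, so (2,1) = 2.
6 is placed in row 2, which forces (2,5) = 5.
Row 3 already has 5, which forces (3,5) = 1.
2 is placed in row 6, which forces (6,5) = 6.
Completed grid: 6 4 3 5 2 1 / 2 1 4 3 5 6 / 3 2 6 4 1 5 / 5 6 1 2 3 4 / 1 5 2 6 4 3 / 4 3 5 1 6 2.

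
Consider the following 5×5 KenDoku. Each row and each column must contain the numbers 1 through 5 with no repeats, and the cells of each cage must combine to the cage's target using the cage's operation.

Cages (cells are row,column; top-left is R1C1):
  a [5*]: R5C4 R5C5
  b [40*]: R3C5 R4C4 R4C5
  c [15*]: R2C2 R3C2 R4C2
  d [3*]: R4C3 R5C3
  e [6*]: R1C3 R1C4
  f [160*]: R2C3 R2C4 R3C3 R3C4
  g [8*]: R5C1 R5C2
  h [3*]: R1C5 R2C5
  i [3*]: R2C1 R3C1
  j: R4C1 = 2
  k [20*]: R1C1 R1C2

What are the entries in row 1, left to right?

Cage j is a single given cell, leaving R4C1 = 2.
Column 1 now contains 2, leaving R5C1 = 4.
4 is placed in row 5, leaving R5C2 = 2.
Column 1 now contains 4, leaving R1C1 = 5.
Cage k's pair has product 20, leaving R1C2 = 4.
Cage b needs product 40; hence R3C5 = 2.
Row 1 needs a 1, and only R1C5 is open for it.
Column 5 already has 1, leaving R2C5 = 3.
Cage a needs two cells with product 5, leaving R5C4 = 1.
Column 5 already has 1, which forces R5C5 = 5.
Row 2 now contains 3, so R2C1 = 1.
Row 2 now contains 1, which forces R2C2 = 5.
Cage i needs two cells with product 3, which forces R3C1 = 3.
Row 3 already has 3; hence R3C2 = 1.
Column 2 already has 1, leaving R4C2 = 3.
Cage d needs two cells with product 3, leaving R4C3 = 1.
Cage b has product 40, so R4C4 = 5.
Column 5 already has 5; hence R4C5 = 4.
Row 5 already has 1, so R5C3 = 3.
Column 3 already has 3, which forces R1C3 = 2.
Cage e's pair has product 6; hence R1C4 = 3.
Cage f has product 160; hence R2C3 = 4.
Cage f has product 160, leaving R2C4 = 2.
Cage f has product 160, so R3C3 = 5.
Column 4 already has 5, so R3C4 = 4.
Completed grid: 5 4 2 3 1 / 1 5 4 2 3 / 3 1 5 4 2 / 2 3 1 5 4 / 4 2 3 1 5.

5 4 2 3 1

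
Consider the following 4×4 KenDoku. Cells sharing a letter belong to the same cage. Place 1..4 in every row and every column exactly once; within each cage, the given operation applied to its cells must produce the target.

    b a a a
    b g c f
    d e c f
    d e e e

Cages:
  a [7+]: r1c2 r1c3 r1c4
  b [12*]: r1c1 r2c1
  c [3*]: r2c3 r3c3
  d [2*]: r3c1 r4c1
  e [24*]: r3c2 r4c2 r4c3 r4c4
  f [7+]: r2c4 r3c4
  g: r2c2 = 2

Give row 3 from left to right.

G is a freebie, which forces r2c2 = 2.
In row 1, 3 can only go at r1c1, so r1c1 = 3.
Column 1 now contains 3, so r2c1 = 4.
4 is placed in row 2, so r2c4 = 3.
3 is placed in column 4, leaving r3c4 = 4.
Row 2 now contains 3, so r2c3 = 1.
Cage c needs two cells with product 3, so r3c3 = 3.
Row 3 already has 3; hence r3c2 = 1.
Cage e has product 24, so r4c2 = 3.
The 4 cells of cage e must have product 24; hence r4c3 = 4.
The 4 cells of cage e must have product 24; hence r4c4 = 2.
1 is placed in column 2; hence r1c2 = 4.
Column 3 already has 4, leaving r1c3 = 2.
Column 4 already has 2, so r1c4 = 1.
1 is placed in row 3, which forces r3c1 = 2.
Row 4 now contains 2, which forces r4c1 = 1.
The full grid is 3 4 2 1 / 4 2 1 3 / 2 1 3 4 / 1 3 4 2.

2 1 3 4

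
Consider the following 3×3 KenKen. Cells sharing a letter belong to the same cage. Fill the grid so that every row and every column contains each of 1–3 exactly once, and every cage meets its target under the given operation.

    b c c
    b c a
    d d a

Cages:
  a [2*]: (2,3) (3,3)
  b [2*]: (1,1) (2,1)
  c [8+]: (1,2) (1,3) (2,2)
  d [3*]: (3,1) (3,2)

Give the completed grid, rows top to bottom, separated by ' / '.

The 3 cells of cage c must have sum 8, which forces (1,2) = 2.
The 3 cells of cage c must have sum 8, leaving (1,3) = 3.
The 3 cells of cage c must have sum 8, which forces (2,2) = 3.
Column 2 already has 3; hence (3,2) = 1.
1 is placed in row 3, leaving (3,3) = 2.
2 is placed in row 1; hence (1,1) = 1.
The two cells of cage b must have product 2, which forces (2,1) = 2.
Column 3 already has 2, leaving (2,3) = 1.
1 is placed in row 3, which forces (3,1) = 3.

1 2 3 / 2 3 1 / 3 1 2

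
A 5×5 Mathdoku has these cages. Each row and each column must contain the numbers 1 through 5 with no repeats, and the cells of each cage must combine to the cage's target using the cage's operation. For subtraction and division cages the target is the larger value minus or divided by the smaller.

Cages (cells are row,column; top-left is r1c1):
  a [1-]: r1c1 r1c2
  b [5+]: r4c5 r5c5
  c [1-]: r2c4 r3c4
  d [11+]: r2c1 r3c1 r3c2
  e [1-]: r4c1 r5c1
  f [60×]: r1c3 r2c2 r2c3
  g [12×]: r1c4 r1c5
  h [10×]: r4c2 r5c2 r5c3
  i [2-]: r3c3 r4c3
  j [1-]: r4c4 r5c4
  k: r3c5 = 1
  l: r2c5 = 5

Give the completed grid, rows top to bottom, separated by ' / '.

1 2 5 3 4 / 2 3 4 1 5 / 5 4 3 2 1 / 3 5 1 4 2 / 4 1 2 5 3

Cage l is a single given cell, leaving r2c5 = 5.
K is a freebie, which forces r3c5 = 1.
The 3 cells of cage f must have product 60; hence r1c3 = 5.
The only place for 1 in row 2 is r2c4.
The two cells of cage c must have difference 1, which forces r3c4 = 2.
Row 2 needs a 2, and only r2c1 is open for it.
Row 1 needs a 1, and only r1c1 is open for it.
Cage a's pair has difference 1, which forces r1c2 = 2.
Cage h needs product 10; hence r5c3 = 2.
Row 5 now contains 2, leaving r5c5 = 3.
The two cells of cage g must have product 12, which forces r1c4 = 3.
Column 5 already has 3, so r1c5 = 4.
Cage i's pair has difference 2, leaving r3c3 = 3.
Column 3 now contains 2, leaving r4c3 = 1.
Column 5 already has 3, so r4c5 = 2.
The 3 cells of cage f must have product 60; hence r2c2 = 3.
Column 3 now contains 3, leaving r2c3 = 4.
Row 4 now contains 1; hence r4c2 = 5.
Row 4 now contains 5, so r4c4 = 4.
Cage h has product 10, so r5c2 = 1.
4 is placed in column 4; hence r5c4 = 5.
Cage d needs sum 11, which forces r3c1 = 5.
5 is placed in column 2, which forces r3c2 = 4.
4 is placed in row 4, so r4c1 = 3.
Row 5 already has 5; hence r5c1 = 4.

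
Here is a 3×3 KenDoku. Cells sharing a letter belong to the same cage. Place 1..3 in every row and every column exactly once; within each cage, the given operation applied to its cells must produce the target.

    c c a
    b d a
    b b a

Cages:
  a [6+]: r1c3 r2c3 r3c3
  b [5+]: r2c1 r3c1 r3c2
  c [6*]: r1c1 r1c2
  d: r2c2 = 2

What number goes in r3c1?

3

D is a freebie, which forces r2c2 = 2.
Column 2 already has 2, which forces r3c2 = 1.
Cage c's pair has product 6, leaving r1c1 = 2.
Column 2 already has 2, leaving r1c2 = 3.
3 is placed in row 1, so r1c3 = 1.
Row 2 now contains 2, which forces r2c1 = 1.
Column 3 now contains 1, so r2c3 = 3.
1 is placed in row 3, leaving r3c1 = 3.
Column 3 already has 3, leaving r3c3 = 2.
The full grid is 2 3 1 / 1 2 3 / 3 1 2.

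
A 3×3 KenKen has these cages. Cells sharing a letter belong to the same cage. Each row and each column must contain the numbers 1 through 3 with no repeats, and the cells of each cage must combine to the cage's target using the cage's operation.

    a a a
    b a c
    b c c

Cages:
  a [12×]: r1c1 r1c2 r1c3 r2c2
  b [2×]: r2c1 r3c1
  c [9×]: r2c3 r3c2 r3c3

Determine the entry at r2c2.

2

Cage a has product 12, leaving r2c2 = 2.
Cage c needs product 9, which forces r2c3 = 3.
The 3 cells of cage c must have product 9, leaving r3c2 = 3.
Cage c has product 9, leaving r3c3 = 1.
Cage a has product 12, so r1c1 = 3.
3 is placed in column 2; hence r1c2 = 1.
Column 3 already has 1, so r1c3 = 2.
Row 2 now contains 2; hence r2c1 = 1.
Row 3 already has 1, so r3c1 = 2.
Filled in: 3 1 2 / 1 2 3 / 2 3 1.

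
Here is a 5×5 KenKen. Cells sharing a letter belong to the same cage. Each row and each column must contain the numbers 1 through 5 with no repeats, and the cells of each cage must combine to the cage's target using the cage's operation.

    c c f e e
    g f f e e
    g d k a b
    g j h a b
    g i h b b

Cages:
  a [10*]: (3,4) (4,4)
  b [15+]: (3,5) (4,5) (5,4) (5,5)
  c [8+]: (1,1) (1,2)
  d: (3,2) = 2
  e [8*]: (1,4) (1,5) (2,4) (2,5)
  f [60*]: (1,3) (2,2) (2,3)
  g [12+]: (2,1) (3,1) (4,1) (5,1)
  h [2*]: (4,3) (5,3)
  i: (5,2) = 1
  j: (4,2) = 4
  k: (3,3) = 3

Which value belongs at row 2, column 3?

5

D is a freebie, so (3,2) = 2.
Cage k is a single given cell, leaving (3,3) = 3.
2 is placed in row 3, which forces (3,4) = 5.
Cage j is a single given cell; hence (4,2) = 4.
5 is placed in column 4, leaving (4,4) = 2.
Cage i is a single given cell, so (5,2) = 1.
Row 5 now contains 1, which forces (5,3) = 2.
Cage g needs sum 12, which forces (2,1) = 2.
Cage f needs product 60, which forces (2,2) = 3.
Row 2 already has 2; hence (2,5) = 1.
Cage b has sum 15, so (3,5) = 4.
2 is placed in row 4, which forces (4,3) = 1.
Cage b needs sum 15, which forces (4,5) = 3.
Cage b needs sum 15, which forces (5,4) = 3.
Cage b has sum 15; hence (5,5) = 5.
The two cells of cage c must have sum 8, so (1,1) = 3.
3 is placed in column 2, which forces (1,2) = 5.
Row 1 now contains 5; hence (1,3) = 4.
Cage e needs product 8, so (1,4) = 1.
1 is placed in column 5, leaving (1,5) = 2.
Column 3 already has 4, leaving (2,3) = 5.
Row 2 now contains 1, leaving (2,4) = 4.
Row 3 already has 4, leaving (3,1) = 1.
1 is placed in row 4, which forces (4,1) = 5.
Row 5 already has 5, leaving (5,1) = 4.
The full grid is 3 5 4 1 2 / 2 3 5 4 1 / 1 2 3 5 4 / 5 4 1 2 3 / 4 1 2 3 5.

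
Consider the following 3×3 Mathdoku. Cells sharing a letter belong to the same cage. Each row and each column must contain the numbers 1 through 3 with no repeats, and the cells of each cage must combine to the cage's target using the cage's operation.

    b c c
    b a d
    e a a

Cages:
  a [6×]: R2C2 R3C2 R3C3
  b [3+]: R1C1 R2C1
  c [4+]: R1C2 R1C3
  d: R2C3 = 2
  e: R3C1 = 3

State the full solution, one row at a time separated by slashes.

2 1 3 / 1 3 2 / 3 2 1

Cage d is a single given cell, so R2C3 = 2.
Cage e is given, so R3C1 = 3.
Row 3 already has 3, which forces R3C3 = 1.
Cage b needs two cells with sum 3, which forces R1C1 = 2.
The two cells of cage c must have sum 4, so R1C2 = 1.
1 is placed in column 3, which forces R1C3 = 3.
Row 2 now contains 2, which forces R2C1 = 1.
The 3 cells of cage a must have product 6; hence R2C2 = 3.
Row 3 now contains 1; hence R3C2 = 2.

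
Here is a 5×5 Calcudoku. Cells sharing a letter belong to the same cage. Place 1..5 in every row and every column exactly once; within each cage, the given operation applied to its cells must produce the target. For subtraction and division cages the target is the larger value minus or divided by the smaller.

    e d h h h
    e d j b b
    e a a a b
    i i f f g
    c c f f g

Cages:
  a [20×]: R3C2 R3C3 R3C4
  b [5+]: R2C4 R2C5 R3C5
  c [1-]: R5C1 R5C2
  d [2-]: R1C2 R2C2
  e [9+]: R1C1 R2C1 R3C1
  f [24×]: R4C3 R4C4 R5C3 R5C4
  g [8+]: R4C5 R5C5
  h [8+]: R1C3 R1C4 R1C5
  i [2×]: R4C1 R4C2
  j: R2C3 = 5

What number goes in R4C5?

5

Cage j is a single given cell; hence R2C3 = 5.
In row 3, 3 can only go at R3C1, so R3C1 = 3.
Row 3 needs a 2, and only R3C5 is open for it.
The 3 cells of cage b must have sum 5; hence R2C4 = 2.
The 3 cells of cage b must have sum 5, leaving R2C5 = 1.
The 3 cells of cage e must have sum 9; hence R1C1 = 2.
Row 2 now contains 1; hence R2C1 = 4.
4 is placed in row 2, so R2C2 = 3.
Column 1 already has 2, leaving R4C1 = 1.
1 is placed in row 4, which forces R4C2 = 2.
Column 1 now contains 1, which forces R5C1 = 5.
5 is placed in row 5, so R5C5 = 3.
Cage h has sum 8, which forces R1C5 = 4.
Column 5 now contains 3, so R4C5 = 5.
Cage c's pair has difference 1, which forces R5C2 = 4.
Cage f has product 24, which forces R5C3 = 2.
Cage f needs product 24, leaving R5C4 = 1.
Cage h has sum 8, so R1C3 = 1.
Column 4 already has 1, which forces R1C4 = 3.
1 is placed in column 3, which forces R3C3 = 4.
Row 3 now contains 4, so R3C4 = 5.
Column 3 already has 4; hence R4C3 = 3.
Column 4 now contains 3; hence R4C4 = 4.
Row 1 now contains 1, so R1C2 = 5.
5 is placed in row 3, which forces R3C2 = 1.
Completed grid: 2 5 1 3 4 / 4 3 5 2 1 / 3 1 4 5 2 / 1 2 3 4 5 / 5 4 2 1 3.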